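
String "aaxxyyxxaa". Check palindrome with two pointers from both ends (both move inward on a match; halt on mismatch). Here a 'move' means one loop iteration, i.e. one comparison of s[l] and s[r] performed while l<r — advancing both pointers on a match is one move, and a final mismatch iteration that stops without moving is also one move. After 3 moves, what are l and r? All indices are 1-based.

[1,10] 'a'=='a' → l++,r--
[2,9] 'a'=='a' → l++,r--
[3,8] 'x'=='x' → l++,r--

l=4, r=7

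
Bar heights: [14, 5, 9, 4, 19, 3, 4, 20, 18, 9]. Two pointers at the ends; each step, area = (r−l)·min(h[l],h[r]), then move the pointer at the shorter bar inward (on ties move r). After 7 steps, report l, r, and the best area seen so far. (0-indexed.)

l=5, r=7, best area=112

[0,9] min(14,9)*9=81 best=81 * → r--
[0,8] min(14,18)*8=112 best=112 * → l++
[1,8] min(5,18)*7=35 best=112 → l++
[2,8] min(9,18)*6=54 best=112 → l++
[3,8] min(4,18)*5=20 best=112 → l++
[4,8] min(19,18)*4=72 best=112 → r--
[4,7] min(19,20)*3=57 best=112 → l++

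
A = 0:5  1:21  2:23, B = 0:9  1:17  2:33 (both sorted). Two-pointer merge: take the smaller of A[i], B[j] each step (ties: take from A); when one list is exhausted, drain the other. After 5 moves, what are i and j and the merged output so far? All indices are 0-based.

i=3, j=2, merged so far=[5, 9, 17, 21, 23]

[i=0,j=0] A[i]=5<=B[j]=9 take 5 → i++
[i=1,j=0] A[i]=21>B[j]=9 take 9 → j++
[i=1,j=1] A[i]=21>B[j]=17 take 17 → j++
[i=1,j=2] A[i]=21<=B[j]=33 take 21 → i++
[i=2,j=2] A[i]=23<=B[j]=33 take 23 → i++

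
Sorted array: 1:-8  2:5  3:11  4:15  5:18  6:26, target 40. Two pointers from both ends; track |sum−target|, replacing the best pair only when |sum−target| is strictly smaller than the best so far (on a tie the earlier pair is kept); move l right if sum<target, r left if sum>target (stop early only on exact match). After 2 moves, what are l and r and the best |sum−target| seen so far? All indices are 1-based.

l=3, r=6, best |Δ|=9

l=1 r=6: -8+26=18 d=22 *, l++
l=2 r=6: 5+26=31 d=9 *, l++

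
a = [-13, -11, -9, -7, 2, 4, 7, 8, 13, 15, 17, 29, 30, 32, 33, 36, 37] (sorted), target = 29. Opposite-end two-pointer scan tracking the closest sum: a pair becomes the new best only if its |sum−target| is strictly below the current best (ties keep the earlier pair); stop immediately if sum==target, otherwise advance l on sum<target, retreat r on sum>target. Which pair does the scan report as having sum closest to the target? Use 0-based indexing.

l=0 r=16: -13+37=24 d=5 *, l++
l=1 r=16: -11+37=26 d=3 *, l++
l=2 r=16: -9+37=28 d=1 *, l++
l=3 r=16: -7+37=30 d=1, r--
l=3 r=15: -7+36=29 d=0 *, stop

pair (-7, 36) with sum 29 (|Δ|=0)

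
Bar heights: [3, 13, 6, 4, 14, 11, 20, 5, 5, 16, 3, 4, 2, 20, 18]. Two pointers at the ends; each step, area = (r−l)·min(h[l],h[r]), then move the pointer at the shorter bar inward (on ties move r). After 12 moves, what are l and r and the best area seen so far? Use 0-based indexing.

l=6, r=8, best area=169

[0,14] min(3,18)*14=42 best=42 * → l++
[1,14] min(13,18)*13=169 best=169 * → l++
[2,14] min(6,18)*12=72 best=169 → l++
[3,14] min(4,18)*11=44 best=169 → l++
[4,14] min(14,18)*10=140 best=169 → l++
[5,14] min(11,18)*9=99 best=169 → l++
[6,14] min(20,18)*8=144 best=169 → r--
[6,13] min(20,20)*7=140 best=169 → r--
[6,12] min(20,2)*6=12 best=169 → r--
[6,11] min(20,4)*5=20 best=169 → r--
[6,10] min(20,3)*4=12 best=169 → r--
[6,9] min(20,16)*3=48 best=169 → r--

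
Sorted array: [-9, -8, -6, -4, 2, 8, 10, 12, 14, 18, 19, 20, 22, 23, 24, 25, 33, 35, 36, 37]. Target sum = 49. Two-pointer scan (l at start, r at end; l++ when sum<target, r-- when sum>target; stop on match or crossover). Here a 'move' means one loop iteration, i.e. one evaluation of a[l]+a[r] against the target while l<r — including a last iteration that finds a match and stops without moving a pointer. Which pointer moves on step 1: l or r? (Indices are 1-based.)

l

[1,20] -9+37=28 <49 → l++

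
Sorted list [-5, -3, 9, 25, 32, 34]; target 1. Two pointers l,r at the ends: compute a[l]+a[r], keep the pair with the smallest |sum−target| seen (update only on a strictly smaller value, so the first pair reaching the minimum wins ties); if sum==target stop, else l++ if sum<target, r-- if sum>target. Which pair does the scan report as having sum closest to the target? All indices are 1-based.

[1,6] -5+34=29 d=28 * → r--
[1,5] -5+32=27 d=26 * → r--
[1,4] -5+25=20 d=19 * → r--
[1,3] -5+9=4 d=3 * → r--
[1,2] -5+-3=-8 d=9 → l++

pair (-5, 9) with sum 4 (|Δ|=3)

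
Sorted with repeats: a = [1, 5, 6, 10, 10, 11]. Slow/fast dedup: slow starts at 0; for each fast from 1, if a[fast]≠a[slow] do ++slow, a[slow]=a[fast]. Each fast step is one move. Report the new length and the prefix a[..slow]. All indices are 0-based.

length 5; prefix = [1, 5, 6, 10, 11]

(s=0,f=1) a[fast]=5≠a[slow]=1 write a[1]=5 → slow++,fast++
(s=1,f=2) a[fast]=6≠a[slow]=5 write a[2]=6 → slow++,fast++
(s=2,f=3) a[fast]=10≠a[slow]=6 write a[3]=10 → slow++,fast++
(s=3,f=4) a[fast]=10=a[slow] dup → fast++
(s=3,f=5) a[fast]=11≠a[slow]=10 write a[4]=11 → slow++,fast++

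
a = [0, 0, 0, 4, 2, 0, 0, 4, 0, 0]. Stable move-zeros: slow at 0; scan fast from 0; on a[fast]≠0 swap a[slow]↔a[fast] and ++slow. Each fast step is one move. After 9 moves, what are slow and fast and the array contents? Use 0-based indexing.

(s=0,f=0) a[fast]=0 → fast++
(s=0,f=1) a[fast]=0 → fast++
(s=0,f=2) a[fast]=0 → fast++
(s=0,f=3) a[fast]=4≠0 swap→a[0]=4 → slow++,fast++
(s=1,f=4) a[fast]=2≠0 swap→a[1]=2 → slow++,fast++
(s=2,f=5) a[fast]=0 → fast++
(s=2,f=6) a[fast]=0 → fast++
(s=2,f=7) a[fast]=4≠0 swap→a[2]=4 → slow++,fast++
(s=3,f=8) a[fast]=0 → fast++

slow=3, fast=9, a=[4, 2, 4, 0, 0, 0, 0, 0, 0, 0]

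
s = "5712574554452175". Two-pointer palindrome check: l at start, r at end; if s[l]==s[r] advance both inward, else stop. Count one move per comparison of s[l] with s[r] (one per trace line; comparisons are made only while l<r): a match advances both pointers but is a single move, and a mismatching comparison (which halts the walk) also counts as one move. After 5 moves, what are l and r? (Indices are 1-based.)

l=1 r=16: '5'=='5', l++,r--
l=2 r=15: '7'=='7', l++,r--
l=3 r=14: '1'=='1', l++,r--
l=4 r=13: '2'=='2', l++,r--
l=5 r=12: '5'=='5', l++,r--

l=6, r=11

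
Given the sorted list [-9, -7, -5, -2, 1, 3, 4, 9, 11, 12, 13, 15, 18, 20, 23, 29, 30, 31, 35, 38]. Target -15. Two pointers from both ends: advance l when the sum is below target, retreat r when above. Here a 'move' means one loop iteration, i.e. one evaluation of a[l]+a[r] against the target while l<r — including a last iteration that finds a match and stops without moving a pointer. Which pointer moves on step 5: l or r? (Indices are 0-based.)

r

l=0 r=19: -9+38=29 >-15, r--
l=0 r=18: -9+35=26 >-15, r--
l=0 r=17: -9+31=22 >-15, r--
l=0 r=16: -9+30=21 >-15, r--
l=0 r=15: -9+29=20 >-15, r--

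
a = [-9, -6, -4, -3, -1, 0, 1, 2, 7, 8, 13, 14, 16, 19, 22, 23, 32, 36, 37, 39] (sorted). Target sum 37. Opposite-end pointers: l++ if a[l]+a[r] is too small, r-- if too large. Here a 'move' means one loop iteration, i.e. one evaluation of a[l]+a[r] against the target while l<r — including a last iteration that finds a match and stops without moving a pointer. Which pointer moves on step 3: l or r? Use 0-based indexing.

l

l=0 r=19: -9+39=30 <37, l++
l=1 r=19: -6+39=33 <37, l++
l=2 r=19: -4+39=35 <37, l++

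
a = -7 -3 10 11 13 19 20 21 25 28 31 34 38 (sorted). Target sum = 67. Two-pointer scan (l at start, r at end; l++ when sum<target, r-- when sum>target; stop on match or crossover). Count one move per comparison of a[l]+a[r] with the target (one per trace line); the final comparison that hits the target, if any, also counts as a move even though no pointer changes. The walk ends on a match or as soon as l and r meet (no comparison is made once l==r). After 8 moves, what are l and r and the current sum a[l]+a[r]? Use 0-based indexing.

l=8, r=12, sum=63

[0,12] -7+38=31 <67 → l++
[1,12] -3+38=35 <67 → l++
[2,12] 10+38=48 <67 → l++
[3,12] 11+38=49 <67 → l++
[4,12] 13+38=51 <67 → l++
[5,12] 19+38=57 <67 → l++
[6,12] 20+38=58 <67 → l++
[7,12] 21+38=59 <67 → l++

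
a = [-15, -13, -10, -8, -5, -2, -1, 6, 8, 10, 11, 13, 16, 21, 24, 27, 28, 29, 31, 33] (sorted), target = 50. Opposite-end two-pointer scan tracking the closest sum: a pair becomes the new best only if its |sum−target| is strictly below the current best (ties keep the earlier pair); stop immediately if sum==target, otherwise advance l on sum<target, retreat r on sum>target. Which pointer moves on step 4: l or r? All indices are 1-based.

[1,20] -15+33=18 d=32 * → l++
[2,20] -13+33=20 d=30 * → l++
[3,20] -10+33=23 d=27 * → l++
[4,20] -8+33=25 d=25 * → l++

l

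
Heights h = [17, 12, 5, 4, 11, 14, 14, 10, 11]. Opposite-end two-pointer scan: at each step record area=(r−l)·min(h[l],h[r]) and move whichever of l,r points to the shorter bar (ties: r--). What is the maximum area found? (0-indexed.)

max area = 88

[0,8] min(17,11)*8=88 best=88 * → r--
[0,7] min(17,10)*7=70 best=88 → r--
[0,6] min(17,14)*6=84 best=88 → r--
[0,5] min(17,14)*5=70 best=88 → r--
[0,4] min(17,11)*4=44 best=88 → r--
[0,3] min(17,4)*3=12 best=88 → r--
[0,2] min(17,5)*2=10 best=88 → r--
[0,1] min(17,12)*1=12 best=88 → r--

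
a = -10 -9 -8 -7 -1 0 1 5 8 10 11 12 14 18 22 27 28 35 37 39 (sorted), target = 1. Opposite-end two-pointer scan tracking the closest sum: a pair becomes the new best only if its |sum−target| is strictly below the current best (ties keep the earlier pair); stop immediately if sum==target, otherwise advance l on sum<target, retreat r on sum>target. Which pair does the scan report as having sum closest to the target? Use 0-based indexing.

[0,19] -10+39=29 d=28 * → r--
[0,18] -10+37=27 d=26 * → r--
[0,17] -10+35=25 d=24 * → r--
[0,16] -10+28=18 d=17 * → r--
[0,15] -10+27=17 d=16 * → r--
[0,14] -10+22=12 d=11 * → r--
[0,13] -10+18=8 d=7 * → r--
[0,12] -10+14=4 d=3 * → r--
[0,11] -10+12=2 d=1 * → r--
[0,10] -10+11=1 d=0 * → stop

pair (-10, 11) with sum 1 (|Δ|=0)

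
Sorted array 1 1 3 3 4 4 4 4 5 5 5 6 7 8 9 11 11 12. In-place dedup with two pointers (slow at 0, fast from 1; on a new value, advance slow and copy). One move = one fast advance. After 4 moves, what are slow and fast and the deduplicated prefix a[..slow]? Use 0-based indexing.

slow=0 fast=1: a[fast]=1=a[slow] dup, fast++
slow=0 fast=2: a[fast]=3≠a[slow]=1 write a[1]=3, slow++,fast++
slow=1 fast=3: a[fast]=3=a[slow] dup, fast++
slow=1 fast=4: a[fast]=4≠a[slow]=3 write a[2]=4, slow++,fast++

slow=2, fast=5, prefix=[1, 3, 4]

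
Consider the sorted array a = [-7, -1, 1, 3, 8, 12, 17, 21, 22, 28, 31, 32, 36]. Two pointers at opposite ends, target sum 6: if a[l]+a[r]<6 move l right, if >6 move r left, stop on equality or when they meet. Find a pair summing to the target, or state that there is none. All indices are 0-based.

[0,12] -7+36=29 >6 → r--
[0,11] -7+32=25 >6 → r--
[0,10] -7+31=24 >6 → r--
[0,9] -7+28=21 >6 → r--
[0,8] -7+22=15 >6 → r--
[0,7] -7+21=14 >6 → r--
[0,6] -7+17=10 >6 → r--
[0,5] -7+12=5 <6 → l++
[1,5] -1+12=11 >6 → r--
[1,4] -1+8=7 >6 → r--
[1,3] -1+3=2 <6 → l++
[2,3] 1+3=4 <6 → l++

no pair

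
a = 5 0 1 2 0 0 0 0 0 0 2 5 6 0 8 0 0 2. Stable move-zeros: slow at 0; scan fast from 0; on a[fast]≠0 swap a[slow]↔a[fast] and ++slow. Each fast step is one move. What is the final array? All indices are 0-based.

(s=0,f=0) a[fast]=5≠0 swap→a[0]=5 → slow++,fast++
(s=1,f=1) a[fast]=0 → fast++
(s=1,f=2) a[fast]=1≠0 swap→a[1]=1 → slow++,fast++
(s=2,f=3) a[fast]=2≠0 swap→a[2]=2 → slow++,fast++
(s=3,f=4) a[fast]=0 → fast++
(s=3,f=5) a[fast]=0 → fast++
(s=3,f=6) a[fast]=0 → fast++
(s=3,f=7) a[fast]=0 → fast++
(s=3,f=8) a[fast]=0 → fast++
(s=3,f=9) a[fast]=0 → fast++
(s=3,f=10) a[fast]=2≠0 swap→a[3]=2 → slow++,fast++
(s=4,f=11) a[fast]=5≠0 swap→a[4]=5 → slow++,fast++
(s=5,f=12) a[fast]=6≠0 swap→a[5]=6 → slow++,fast++
(s=6,f=13) a[fast]=0 → fast++
(s=6,f=14) a[fast]=8≠0 swap→a[6]=8 → slow++,fast++
(s=7,f=15) a[fast]=0 → fast++
(s=7,f=16) a[fast]=0 → fast++
(s=7,f=17) a[fast]=2≠0 swap→a[7]=2 → slow++,fast++

[5, 1, 2, 2, 5, 6, 8, 2, 0, 0, 0, 0, 0, 0, 0, 0, 0, 0]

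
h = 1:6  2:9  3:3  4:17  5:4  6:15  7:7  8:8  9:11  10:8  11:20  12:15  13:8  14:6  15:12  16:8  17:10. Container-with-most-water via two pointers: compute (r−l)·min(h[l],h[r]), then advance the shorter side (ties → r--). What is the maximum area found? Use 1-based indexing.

max area = 135

[1,17] min(6,10)*16=96 best=96 * → l++
[2,17] min(9,10)*15=135 best=135 * → l++
[3,17] min(3,10)*14=42 best=135 → l++
[4,17] min(17,10)*13=130 best=135 → r--
[4,16] min(17,8)*12=96 best=135 → r--
[4,15] min(17,12)*11=132 best=135 → r--
[4,14] min(17,6)*10=60 best=135 → r--
[4,13] min(17,8)*9=72 best=135 → r--
[4,12] min(17,15)*8=120 best=135 → r--
[4,11] min(17,20)*7=119 best=135 → l++
[5,11] min(4,20)*6=24 best=135 → l++
[6,11] min(15,20)*5=75 best=135 → l++
[7,11] min(7,20)*4=28 best=135 → l++
[8,11] min(8,20)*3=24 best=135 → l++
[9,11] min(11,20)*2=22 best=135 → l++
[10,11] min(8,20)*1=8 best=135 → l++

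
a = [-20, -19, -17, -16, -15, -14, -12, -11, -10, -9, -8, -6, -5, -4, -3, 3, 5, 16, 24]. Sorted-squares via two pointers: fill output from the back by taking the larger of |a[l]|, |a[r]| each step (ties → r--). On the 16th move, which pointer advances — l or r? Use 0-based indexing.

l

[0,18] |-20|<=|24| out[18]=576 → r--
[0,17] |-20|>|16| out[17]=400 → l++
[1,17] |-19|>|16| out[16]=361 → l++
[2,17] |-17|>|16| out[15]=289 → l++
[3,17] |-16|<=|16| out[14]=256 → r--
[3,16] |-16|>|5| out[13]=256 → l++
[4,16] |-15|>|5| out[12]=225 → l++
[5,16] |-14|>|5| out[11]=196 → l++
[6,16] |-12|>|5| out[10]=144 → l++
[7,16] |-11|>|5| out[9]=121 → l++
[8,16] |-10|>|5| out[8]=100 → l++
[9,16] |-9|>|5| out[7]=81 → l++
[10,16] |-8|>|5| out[6]=64 → l++
[11,16] |-6|>|5| out[5]=36 → l++
[12,16] |-5|<=|5| out[4]=25 → r--
[12,15] |-5|>|3| out[3]=25 → l++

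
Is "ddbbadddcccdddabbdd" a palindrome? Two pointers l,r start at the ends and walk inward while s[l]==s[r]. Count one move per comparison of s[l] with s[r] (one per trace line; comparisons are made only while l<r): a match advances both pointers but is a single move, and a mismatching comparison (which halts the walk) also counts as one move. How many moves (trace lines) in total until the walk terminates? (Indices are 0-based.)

[0,18] 'd'=='d' → l++,r--
[1,17] 'd'=='d' → l++,r--
[2,16] 'b'=='b' → l++,r--
[3,15] 'b'=='b' → l++,r--
[4,14] 'a'=='a' → l++,r--
[5,13] 'd'=='d' → l++,r--
[6,12] 'd'=='d' → l++,r--
[7,11] 'd'=='d' → l++,r--
[8,10] 'c'=='c' → l++,r--

9 moves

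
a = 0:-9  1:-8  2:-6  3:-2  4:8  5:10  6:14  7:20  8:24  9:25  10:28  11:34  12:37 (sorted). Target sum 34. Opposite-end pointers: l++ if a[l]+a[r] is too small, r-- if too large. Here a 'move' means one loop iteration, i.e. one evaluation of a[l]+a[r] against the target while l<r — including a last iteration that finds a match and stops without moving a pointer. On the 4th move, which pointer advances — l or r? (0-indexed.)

[0,12] -9+37=28 <34 → l++
[1,12] -8+37=29 <34 → l++
[2,12] -6+37=31 <34 → l++
[3,12] -2+37=35 >34 → r--

r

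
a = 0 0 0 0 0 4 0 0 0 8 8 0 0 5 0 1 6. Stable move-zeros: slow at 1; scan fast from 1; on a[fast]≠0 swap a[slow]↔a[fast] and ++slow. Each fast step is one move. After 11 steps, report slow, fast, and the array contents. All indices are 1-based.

slow=4, fast=12, a=[4, 8, 8, 0, 0, 0, 0, 0, 0, 0, 0, 0, 0, 5, 0, 1, 6]

(s=1,f=1) a[fast]=0 → fast++
(s=1,f=2) a[fast]=0 → fast++
(s=1,f=3) a[fast]=0 → fast++
(s=1,f=4) a[fast]=0 → fast++
(s=1,f=5) a[fast]=0 → fast++
(s=1,f=6) a[fast]=4≠0 swap→a[1]=4 → slow++,fast++
(s=2,f=7) a[fast]=0 → fast++
(s=2,f=8) a[fast]=0 → fast++
(s=2,f=9) a[fast]=0 → fast++
(s=2,f=10) a[fast]=8≠0 swap→a[2]=8 → slow++,fast++
(s=3,f=11) a[fast]=8≠0 swap→a[3]=8 → slow++,fast++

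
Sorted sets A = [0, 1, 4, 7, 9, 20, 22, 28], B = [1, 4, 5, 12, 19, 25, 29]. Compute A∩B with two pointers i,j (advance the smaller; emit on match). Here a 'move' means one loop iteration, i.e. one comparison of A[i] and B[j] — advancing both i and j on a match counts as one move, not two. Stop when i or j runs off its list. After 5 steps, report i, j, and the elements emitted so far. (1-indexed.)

i=5, j=4, emitted=[1, 4]

i=1 j=1: 0<1, i++
i=2 j=1: 1==1 emit, i++,j++
i=3 j=2: 4==4 emit, i++,j++
i=4 j=3: 7>5, j++
i=4 j=4: 7<12, i++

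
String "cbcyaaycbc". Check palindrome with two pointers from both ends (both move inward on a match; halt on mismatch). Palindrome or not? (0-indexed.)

palindrome

[0,9] 'c'=='c' → l++,r--
[1,8] 'b'=='b' → l++,r--
[2,7] 'c'=='c' → l++,r--
[3,6] 'y'=='y' → l++,r--
[4,5] 'a'=='a' → l++,r--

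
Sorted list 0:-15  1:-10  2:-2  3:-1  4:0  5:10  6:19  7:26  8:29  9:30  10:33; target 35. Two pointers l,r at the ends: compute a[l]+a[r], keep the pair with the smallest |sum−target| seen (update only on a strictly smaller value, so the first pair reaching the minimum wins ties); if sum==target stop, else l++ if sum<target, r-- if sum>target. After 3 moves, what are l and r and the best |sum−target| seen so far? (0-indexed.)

l=3, r=10, best |Δ|=4

[0,10] -15+33=18 d=17 * → l++
[1,10] -10+33=23 d=12 * → l++
[2,10] -2+33=31 d=4 * → l++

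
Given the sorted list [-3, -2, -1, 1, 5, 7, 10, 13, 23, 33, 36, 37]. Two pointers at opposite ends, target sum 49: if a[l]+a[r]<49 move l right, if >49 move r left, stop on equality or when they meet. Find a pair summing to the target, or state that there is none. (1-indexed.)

l=1 r=12: -3+37=34 <49, l++
l=2 r=12: -2+37=35 <49, l++
l=3 r=12: -1+37=36 <49, l++
l=4 r=12: 1+37=38 <49, l++
l=5 r=12: 5+37=42 <49, l++
l=6 r=12: 7+37=44 <49, l++
l=7 r=12: 10+37=47 <49, l++
l=8 r=12: 13+37=50 >49, r--
l=8 r=11: 13+36=49, found

(13, 36)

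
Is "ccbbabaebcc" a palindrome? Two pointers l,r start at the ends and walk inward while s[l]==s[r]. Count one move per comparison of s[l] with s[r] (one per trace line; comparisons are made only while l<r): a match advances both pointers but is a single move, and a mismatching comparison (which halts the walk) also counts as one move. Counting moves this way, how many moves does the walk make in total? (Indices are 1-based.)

l=1 r=11: 'c'=='c', l++,r--
l=2 r=10: 'c'=='c', l++,r--
l=3 r=9: 'b'=='b', l++,r--
l=4 r=8: 'b'!='e', stop

4 moves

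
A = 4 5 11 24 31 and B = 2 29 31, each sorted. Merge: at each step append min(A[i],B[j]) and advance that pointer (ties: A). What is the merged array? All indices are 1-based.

[2, 4, 5, 11, 24, 29, 31, 31]

[i=1,j=1] A[i]=4>B[j]=2 take 2 → j++
[i=1,j=2] A[i]=4<=B[j]=29 take 4 → i++
[i=2,j=2] A[i]=5<=B[j]=29 take 5 → i++
[i=3,j=2] A[i]=11<=B[j]=29 take 11 → i++
[i=4,j=2] A[i]=24<=B[j]=29 take 24 → i++
[i=5,j=2] A[i]=31>B[j]=29 take 29 → j++
[i=5,j=3] A[i]=31<=B[j]=31 take 31 → i++
[i=6,j=3] A done, take B[j]=31 → j++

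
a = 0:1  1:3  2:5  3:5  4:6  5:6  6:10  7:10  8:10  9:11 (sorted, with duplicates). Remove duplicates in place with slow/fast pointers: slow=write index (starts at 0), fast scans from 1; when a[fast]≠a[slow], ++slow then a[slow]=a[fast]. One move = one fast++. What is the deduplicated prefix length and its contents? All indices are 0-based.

(s=0,f=1) a[fast]=3≠a[slow]=1 write a[1]=3 → slow++,fast++
(s=1,f=2) a[fast]=5≠a[slow]=3 write a[2]=5 → slow++,fast++
(s=2,f=3) a[fast]=5=a[slow] dup → fast++
(s=2,f=4) a[fast]=6≠a[slow]=5 write a[3]=6 → slow++,fast++
(s=3,f=5) a[fast]=6=a[slow] dup → fast++
(s=3,f=6) a[fast]=10≠a[slow]=6 write a[4]=10 → slow++,fast++
(s=4,f=7) a[fast]=10=a[slow] dup → fast++
(s=4,f=8) a[fast]=10=a[slow] dup → fast++
(s=4,f=9) a[fast]=11≠a[slow]=10 write a[5]=11 → slow++,fast++

length 6; prefix = [1, 3, 5, 6, 10, 11]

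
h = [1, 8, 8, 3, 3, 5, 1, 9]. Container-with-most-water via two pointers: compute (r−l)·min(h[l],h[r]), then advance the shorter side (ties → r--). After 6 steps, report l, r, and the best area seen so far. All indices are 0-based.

[0,7] min(1,9)*7=7 best=7 * → l++
[1,7] min(8,9)*6=48 best=48 * → l++
[2,7] min(8,9)*5=40 best=48 → l++
[3,7] min(3,9)*4=12 best=48 → l++
[4,7] min(3,9)*3=9 best=48 → l++
[5,7] min(5,9)*2=10 best=48 → l++

l=6, r=7, best area=48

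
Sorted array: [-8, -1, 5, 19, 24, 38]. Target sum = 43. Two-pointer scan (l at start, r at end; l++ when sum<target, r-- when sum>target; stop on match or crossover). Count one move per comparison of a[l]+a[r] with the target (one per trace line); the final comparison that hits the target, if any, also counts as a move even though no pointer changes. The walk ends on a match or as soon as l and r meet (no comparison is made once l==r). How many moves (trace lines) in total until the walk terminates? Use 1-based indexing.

3 moves

[1,6] -8+38=30 <43 → l++
[2,6] -1+38=37 <43 → l++
[3,6] 5+38=43 → found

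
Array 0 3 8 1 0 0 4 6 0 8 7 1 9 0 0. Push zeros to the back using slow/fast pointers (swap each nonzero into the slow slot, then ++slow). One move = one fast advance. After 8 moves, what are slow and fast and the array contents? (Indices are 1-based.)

slow=1 fast=1: a[fast]=0, fast++
slow=1 fast=2: a[fast]=3≠0 swap→a[1]=3, slow++,fast++
slow=2 fast=3: a[fast]=8≠0 swap→a[2]=8, slow++,fast++
slow=3 fast=4: a[fast]=1≠0 swap→a[3]=1, slow++,fast++
slow=4 fast=5: a[fast]=0, fast++
slow=4 fast=6: a[fast]=0, fast++
slow=4 fast=7: a[fast]=4≠0 swap→a[4]=4, slow++,fast++
slow=5 fast=8: a[fast]=6≠0 swap→a[5]=6, slow++,fast++

slow=6, fast=9, a=[3, 8, 1, 4, 6, 0, 0, 0, 0, 8, 7, 1, 9, 0, 0]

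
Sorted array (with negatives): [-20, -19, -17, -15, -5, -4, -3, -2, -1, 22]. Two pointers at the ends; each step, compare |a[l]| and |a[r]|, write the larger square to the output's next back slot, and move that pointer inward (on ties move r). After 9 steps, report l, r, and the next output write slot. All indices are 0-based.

[0,9] |-20|<=|22| out[9]=484 → r--
[0,8] |-20|>|-1| out[8]=400 → l++
[1,8] |-19|>|-1| out[7]=361 → l++
[2,8] |-17|>|-1| out[6]=289 → l++
[3,8] |-15|>|-1| out[5]=225 → l++
[4,8] |-5|>|-1| out[4]=25 → l++
[5,8] |-4|>|-1| out[3]=16 → l++
[6,8] |-3|>|-1| out[2]=9 → l++
[7,8] |-2|>|-1| out[1]=4 → l++

l=8, r=8, next write slot=0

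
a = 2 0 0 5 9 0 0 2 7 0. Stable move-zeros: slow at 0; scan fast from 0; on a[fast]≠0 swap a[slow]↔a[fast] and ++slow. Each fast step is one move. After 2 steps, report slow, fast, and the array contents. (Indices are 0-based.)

slow=0 fast=0: a[fast]=2≠0 swap→a[0]=2, slow++,fast++
slow=1 fast=1: a[fast]=0, fast++

slow=1, fast=2, a=[2, 0, 0, 5, 9, 0, 0, 2, 7, 0]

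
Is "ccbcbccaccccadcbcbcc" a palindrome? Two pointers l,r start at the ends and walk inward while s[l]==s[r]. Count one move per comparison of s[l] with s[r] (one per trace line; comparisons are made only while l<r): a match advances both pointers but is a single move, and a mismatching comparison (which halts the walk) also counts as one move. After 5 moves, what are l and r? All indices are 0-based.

l=0 r=19: 'c'=='c', l++,r--
l=1 r=18: 'c'=='c', l++,r--
l=2 r=17: 'b'=='b', l++,r--
l=3 r=16: 'c'=='c', l++,r--
l=4 r=15: 'b'=='b', l++,r--

l=5, r=14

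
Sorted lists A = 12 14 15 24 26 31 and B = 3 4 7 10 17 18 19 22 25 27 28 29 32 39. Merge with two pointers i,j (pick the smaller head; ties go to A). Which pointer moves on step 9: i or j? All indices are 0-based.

j

i=0 j=0: A[i]=12>B[j]=3 take 3, j++
i=0 j=1: A[i]=12>B[j]=4 take 4, j++
i=0 j=2: A[i]=12>B[j]=7 take 7, j++
i=0 j=3: A[i]=12>B[j]=10 take 10, j++
i=0 j=4: A[i]=12<=B[j]=17 take 12, i++
i=1 j=4: A[i]=14<=B[j]=17 take 14, i++
i=2 j=4: A[i]=15<=B[j]=17 take 15, i++
i=3 j=4: A[i]=24>B[j]=17 take 17, j++
i=3 j=5: A[i]=24>B[j]=18 take 18, j++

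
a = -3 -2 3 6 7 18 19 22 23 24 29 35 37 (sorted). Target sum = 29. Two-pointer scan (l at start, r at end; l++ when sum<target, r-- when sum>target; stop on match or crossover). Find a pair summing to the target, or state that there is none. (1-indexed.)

(6, 23)

l=1 r=13: -3+37=34 >29, r--
l=1 r=12: -3+35=32 >29, r--
l=1 r=11: -3+29=26 <29, l++
l=2 r=11: -2+29=27 <29, l++
l=3 r=11: 3+29=32 >29, r--
l=3 r=10: 3+24=27 <29, l++
l=4 r=10: 6+24=30 >29, r--
l=4 r=9: 6+23=29, found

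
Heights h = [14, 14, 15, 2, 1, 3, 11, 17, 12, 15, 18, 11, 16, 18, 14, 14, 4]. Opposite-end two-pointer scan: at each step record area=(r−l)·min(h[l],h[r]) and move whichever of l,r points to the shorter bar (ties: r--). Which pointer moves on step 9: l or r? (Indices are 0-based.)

l

l=0 r=16: min(14,4)*16=64 best=64 *, r--
l=0 r=15: min(14,14)*15=210 best=210 *, r--
l=0 r=14: min(14,14)*14=196 best=210, r--
l=0 r=13: min(14,18)*13=182 best=210, l++
l=1 r=13: min(14,18)*12=168 best=210, l++
l=2 r=13: min(15,18)*11=165 best=210, l++
l=3 r=13: min(2,18)*10=20 best=210, l++
l=4 r=13: min(1,18)*9=9 best=210, l++
l=5 r=13: min(3,18)*8=24 best=210, l++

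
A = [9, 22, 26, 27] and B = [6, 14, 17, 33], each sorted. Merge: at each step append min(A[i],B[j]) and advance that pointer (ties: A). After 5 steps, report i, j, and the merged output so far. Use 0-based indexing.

i=0 j=0: A[i]=9>B[j]=6 take 6, j++
i=0 j=1: A[i]=9<=B[j]=14 take 9, i++
i=1 j=1: A[i]=22>B[j]=14 take 14, j++
i=1 j=2: A[i]=22>B[j]=17 take 17, j++
i=1 j=3: A[i]=22<=B[j]=33 take 22, i++

i=2, j=3, merged so far=[6, 9, 14, 17, 22]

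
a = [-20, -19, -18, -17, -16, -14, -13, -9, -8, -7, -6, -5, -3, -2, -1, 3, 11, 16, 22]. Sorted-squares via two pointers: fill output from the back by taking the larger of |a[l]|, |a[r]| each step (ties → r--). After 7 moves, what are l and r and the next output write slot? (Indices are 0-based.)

l=5, r=16, next write slot=11

[0,18] |-20|<=|22| out[18]=484 → r--
[0,17] |-20|>|16| out[17]=400 → l++
[1,17] |-19|>|16| out[16]=361 → l++
[2,17] |-18|>|16| out[15]=324 → l++
[3,17] |-17|>|16| out[14]=289 → l++
[4,17] |-16|<=|16| out[13]=256 → r--
[4,16] |-16|>|11| out[12]=256 → l++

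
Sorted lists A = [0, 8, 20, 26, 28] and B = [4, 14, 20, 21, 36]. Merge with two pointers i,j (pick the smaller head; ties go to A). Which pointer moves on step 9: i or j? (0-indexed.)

i

i=0 j=0: A[i]=0<=B[j]=4 take 0, i++
i=1 j=0: A[i]=8>B[j]=4 take 4, j++
i=1 j=1: A[i]=8<=B[j]=14 take 8, i++
i=2 j=1: A[i]=20>B[j]=14 take 14, j++
i=2 j=2: A[i]=20<=B[j]=20 take 20, i++
i=3 j=2: A[i]=26>B[j]=20 take 20, j++
i=3 j=3: A[i]=26>B[j]=21 take 21, j++
i=3 j=4: A[i]=26<=B[j]=36 take 26, i++
i=4 j=4: A[i]=28<=B[j]=36 take 28, i++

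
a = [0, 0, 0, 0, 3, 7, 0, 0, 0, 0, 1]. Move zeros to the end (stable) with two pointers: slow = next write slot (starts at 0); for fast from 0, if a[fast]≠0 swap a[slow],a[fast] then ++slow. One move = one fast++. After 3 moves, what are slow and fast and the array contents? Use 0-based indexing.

slow=0 fast=0: a[fast]=0, fast++
slow=0 fast=1: a[fast]=0, fast++
slow=0 fast=2: a[fast]=0, fast++

slow=0, fast=3, a=[0, 0, 0, 0, 3, 7, 0, 0, 0, 0, 1]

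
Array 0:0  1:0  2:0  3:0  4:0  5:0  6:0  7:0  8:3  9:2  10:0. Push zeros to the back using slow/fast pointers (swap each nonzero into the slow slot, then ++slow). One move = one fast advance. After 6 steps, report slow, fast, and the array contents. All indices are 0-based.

slow=0 fast=0: a[fast]=0, fast++
slow=0 fast=1: a[fast]=0, fast++
slow=0 fast=2: a[fast]=0, fast++
slow=0 fast=3: a[fast]=0, fast++
slow=0 fast=4: a[fast]=0, fast++
slow=0 fast=5: a[fast]=0, fast++

slow=0, fast=6, a=[0, 0, 0, 0, 0, 0, 0, 0, 3, 2, 0]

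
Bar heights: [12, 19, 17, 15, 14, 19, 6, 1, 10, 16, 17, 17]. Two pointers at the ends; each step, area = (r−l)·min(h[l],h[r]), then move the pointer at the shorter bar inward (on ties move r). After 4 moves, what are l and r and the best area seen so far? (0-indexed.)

l=0 r=11: min(12,17)*11=132 best=132 *, l++
l=1 r=11: min(19,17)*10=170 best=170 *, r--
l=1 r=10: min(19,17)*9=153 best=170, r--
l=1 r=9: min(19,16)*8=128 best=170, r--

l=1, r=8, best area=170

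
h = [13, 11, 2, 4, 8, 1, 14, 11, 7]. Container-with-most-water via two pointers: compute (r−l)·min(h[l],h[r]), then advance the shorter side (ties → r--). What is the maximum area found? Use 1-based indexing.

max area = 78

l=1 r=9: min(13,7)*8=56 best=56 *, r--
l=1 r=8: min(13,11)*7=77 best=77 *, r--
l=1 r=7: min(13,14)*6=78 best=78 *, l++
l=2 r=7: min(11,14)*5=55 best=78, l++
l=3 r=7: min(2,14)*4=8 best=78, l++
l=4 r=7: min(4,14)*3=12 best=78, l++
l=5 r=7: min(8,14)*2=16 best=78, l++
l=6 r=7: min(1,14)*1=1 best=78, l++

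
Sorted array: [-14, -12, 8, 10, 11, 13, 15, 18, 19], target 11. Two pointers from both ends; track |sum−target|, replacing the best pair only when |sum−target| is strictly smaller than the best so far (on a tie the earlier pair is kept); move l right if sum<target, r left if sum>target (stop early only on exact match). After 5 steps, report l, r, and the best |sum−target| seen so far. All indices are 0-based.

[0,8] -14+19=5 d=6 * → l++
[1,8] -12+19=7 d=4 * → l++
[2,8] 8+19=27 d=16 → r--
[2,7] 8+18=26 d=15 → r--
[2,6] 8+15=23 d=12 → r--

l=2, r=5, best |Δ|=4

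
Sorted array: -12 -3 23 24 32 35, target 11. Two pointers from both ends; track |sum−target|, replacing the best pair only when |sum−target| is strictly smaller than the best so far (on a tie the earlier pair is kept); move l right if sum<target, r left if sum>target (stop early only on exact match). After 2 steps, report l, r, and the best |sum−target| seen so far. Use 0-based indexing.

l=0, r=3, best |Δ|=9

[0,5] -12+35=23 d=12 * → r--
[0,4] -12+32=20 d=9 * → r--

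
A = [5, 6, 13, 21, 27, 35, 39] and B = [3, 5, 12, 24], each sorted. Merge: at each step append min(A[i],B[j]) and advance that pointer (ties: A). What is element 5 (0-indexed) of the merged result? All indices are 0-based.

merged[5] = 13

[i=0,j=0] A[i]=5>B[j]=3 take 3 → j++
[i=0,j=1] A[i]=5<=B[j]=5 take 5 → i++
[i=1,j=1] A[i]=6>B[j]=5 take 5 → j++
[i=1,j=2] A[i]=6<=B[j]=12 take 6 → i++
[i=2,j=2] A[i]=13>B[j]=12 take 12 → j++
[i=2,j=3] A[i]=13<=B[j]=24 take 13 → i++
[i=3,j=3] A[i]=21<=B[j]=24 take 21 → i++
[i=4,j=3] A[i]=27>B[j]=24 take 24 → j++
[i=4,j=4] B done, take A[i]=27 → i++
[i=5,j=4] B done, take A[i]=35 → i++
[i=6,j=4] B done, take A[i]=39 → i++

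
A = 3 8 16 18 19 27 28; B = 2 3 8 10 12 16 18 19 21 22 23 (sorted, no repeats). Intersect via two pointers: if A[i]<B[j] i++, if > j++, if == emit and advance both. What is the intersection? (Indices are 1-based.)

[i=1,j=1] 3>2 → j++
[i=1,j=2] 3==3 emit → i++,j++
[i=2,j=3] 8==8 emit → i++,j++
[i=3,j=4] 16>10 → j++
[i=3,j=5] 16>12 → j++
[i=3,j=6] 16==16 emit → i++,j++
[i=4,j=7] 18==18 emit → i++,j++
[i=5,j=8] 19==19 emit → i++,j++
[i=6,j=9] 27>21 → j++
[i=6,j=10] 27>22 → j++
[i=6,j=11] 27>23 → j++

intersection = [3, 8, 16, 18, 19]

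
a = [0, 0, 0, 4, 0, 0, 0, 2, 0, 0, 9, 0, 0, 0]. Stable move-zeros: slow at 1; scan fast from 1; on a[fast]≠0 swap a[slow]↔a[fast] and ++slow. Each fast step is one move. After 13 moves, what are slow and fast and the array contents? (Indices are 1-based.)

(s=1,f=1) a[fast]=0 → fast++
(s=1,f=2) a[fast]=0 → fast++
(s=1,f=3) a[fast]=0 → fast++
(s=1,f=4) a[fast]=4≠0 swap→a[1]=4 → slow++,fast++
(s=2,f=5) a[fast]=0 → fast++
(s=2,f=6) a[fast]=0 → fast++
(s=2,f=7) a[fast]=0 → fast++
(s=2,f=8) a[fast]=2≠0 swap→a[2]=2 → slow++,fast++
(s=3,f=9) a[fast]=0 → fast++
(s=3,f=10) a[fast]=0 → fast++
(s=3,f=11) a[fast]=9≠0 swap→a[3]=9 → slow++,fast++
(s=4,f=12) a[fast]=0 → fast++
(s=4,f=13) a[fast]=0 → fast++

slow=4, fast=14, a=[4, 2, 9, 0, 0, 0, 0, 0, 0, 0, 0, 0, 0, 0]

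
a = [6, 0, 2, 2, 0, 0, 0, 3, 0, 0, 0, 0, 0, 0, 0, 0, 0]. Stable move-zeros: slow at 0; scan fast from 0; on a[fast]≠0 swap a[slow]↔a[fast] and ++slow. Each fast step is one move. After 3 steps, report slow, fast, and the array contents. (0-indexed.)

slow=2, fast=3, a=[6, 2, 0, 2, 0, 0, 0, 3, 0, 0, 0, 0, 0, 0, 0, 0, 0]

slow=0 fast=0: a[fast]=6≠0 swap→a[0]=6, slow++,fast++
slow=1 fast=1: a[fast]=0, fast++
slow=1 fast=2: a[fast]=2≠0 swap→a[1]=2, slow++,fast++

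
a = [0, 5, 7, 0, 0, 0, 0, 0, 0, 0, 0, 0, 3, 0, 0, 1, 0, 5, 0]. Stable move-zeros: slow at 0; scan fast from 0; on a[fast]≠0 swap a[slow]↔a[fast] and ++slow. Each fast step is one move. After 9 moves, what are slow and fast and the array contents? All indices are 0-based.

slow=0 fast=0: a[fast]=0, fast++
slow=0 fast=1: a[fast]=5≠0 swap→a[0]=5, slow++,fast++
slow=1 fast=2: a[fast]=7≠0 swap→a[1]=7, slow++,fast++
slow=2 fast=3: a[fast]=0, fast++
slow=2 fast=4: a[fast]=0, fast++
slow=2 fast=5: a[fast]=0, fast++
slow=2 fast=6: a[fast]=0, fast++
slow=2 fast=7: a[fast]=0, fast++
slow=2 fast=8: a[fast]=0, fast++

slow=2, fast=9, a=[5, 7, 0, 0, 0, 0, 0, 0, 0, 0, 0, 0, 3, 0, 0, 1, 0, 5, 0]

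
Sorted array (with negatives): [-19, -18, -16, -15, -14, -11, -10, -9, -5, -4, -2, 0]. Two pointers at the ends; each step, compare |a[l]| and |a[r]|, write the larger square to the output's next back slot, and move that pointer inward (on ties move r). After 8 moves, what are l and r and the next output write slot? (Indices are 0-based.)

l=8, r=11, next write slot=3

[0,11] |-19|>|0| out[11]=361 → l++
[1,11] |-18|>|0| out[10]=324 → l++
[2,11] |-16|>|0| out[9]=256 → l++
[3,11] |-15|>|0| out[8]=225 → l++
[4,11] |-14|>|0| out[7]=196 → l++
[5,11] |-11|>|0| out[6]=121 → l++
[6,11] |-10|>|0| out[5]=100 → l++
[7,11] |-9|>|0| out[4]=81 → l++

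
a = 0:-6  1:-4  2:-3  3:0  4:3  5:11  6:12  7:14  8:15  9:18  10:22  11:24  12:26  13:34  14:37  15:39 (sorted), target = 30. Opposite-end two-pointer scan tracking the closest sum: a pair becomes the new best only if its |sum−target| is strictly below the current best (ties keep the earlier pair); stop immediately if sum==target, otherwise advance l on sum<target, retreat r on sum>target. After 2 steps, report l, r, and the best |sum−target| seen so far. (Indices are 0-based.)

l=0, r=13, best |Δ|=1

l=0 r=15: -6+39=33 d=3 *, r--
l=0 r=14: -6+37=31 d=1 *, r--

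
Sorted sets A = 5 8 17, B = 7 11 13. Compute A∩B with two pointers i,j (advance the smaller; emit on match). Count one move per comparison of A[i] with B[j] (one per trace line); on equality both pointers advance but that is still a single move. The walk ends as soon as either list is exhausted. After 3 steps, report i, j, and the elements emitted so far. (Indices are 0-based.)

[i=0,j=0] 5<7 → i++
[i=1,j=0] 8>7 → j++
[i=1,j=1] 8<11 → i++

i=2, j=1, emitted=[]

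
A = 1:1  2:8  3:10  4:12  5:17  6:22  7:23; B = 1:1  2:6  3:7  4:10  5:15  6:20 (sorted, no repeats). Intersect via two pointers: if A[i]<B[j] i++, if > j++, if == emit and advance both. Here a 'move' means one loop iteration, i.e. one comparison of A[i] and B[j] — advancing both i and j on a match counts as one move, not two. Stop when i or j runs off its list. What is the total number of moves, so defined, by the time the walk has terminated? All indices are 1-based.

[i=1,j=1] 1==1 emit → i++,j++
[i=2,j=2] 8>6 → j++
[i=2,j=3] 8>7 → j++
[i=2,j=4] 8<10 → i++
[i=3,j=4] 10==10 emit → i++,j++
[i=4,j=5] 12<15 → i++
[i=5,j=5] 17>15 → j++
[i=5,j=6] 17<20 → i++
[i=6,j=6] 22>20 → j++

9 moves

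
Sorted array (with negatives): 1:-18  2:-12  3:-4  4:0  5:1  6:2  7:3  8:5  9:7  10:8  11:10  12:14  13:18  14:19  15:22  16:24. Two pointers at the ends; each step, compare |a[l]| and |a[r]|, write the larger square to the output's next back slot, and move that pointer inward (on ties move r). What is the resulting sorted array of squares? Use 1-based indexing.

[1,16] |-18|<=|24| out[16]=576 → r--
[1,15] |-18|<=|22| out[15]=484 → r--
[1,14] |-18|<=|19| out[14]=361 → r--
[1,13] |-18|<=|18| out[13]=324 → r--
[1,12] |-18|>|14| out[12]=324 → l++
[2,12] |-12|<=|14| out[11]=196 → r--
[2,11] |-12|>|10| out[10]=144 → l++
[3,11] |-4|<=|10| out[9]=100 → r--
[3,10] |-4|<=|8| out[8]=64 → r--
[3,9] |-4|<=|7| out[7]=49 → r--
[3,8] |-4|<=|5| out[6]=25 → r--
[3,7] |-4|>|3| out[5]=16 → l++
[4,7] |0|<=|3| out[4]=9 → r--
[4,6] |0|<=|2| out[3]=4 → r--
[4,5] |0|<=|1| out[2]=1 → r--
[4,4] |0|<=|0| out[1]=0 → r--

[0, 1, 4, 9, 16, 25, 49, 64, 100, 144, 196, 324, 324, 361, 484, 576]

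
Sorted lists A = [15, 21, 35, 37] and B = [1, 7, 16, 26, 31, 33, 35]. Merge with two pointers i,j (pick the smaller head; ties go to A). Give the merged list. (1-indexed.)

[1, 7, 15, 16, 21, 26, 31, 33, 35, 35, 37]

i=1 j=1: A[i]=15>B[j]=1 take 1, j++
i=1 j=2: A[i]=15>B[j]=7 take 7, j++
i=1 j=3: A[i]=15<=B[j]=16 take 15, i++
i=2 j=3: A[i]=21>B[j]=16 take 16, j++
i=2 j=4: A[i]=21<=B[j]=26 take 21, i++
i=3 j=4: A[i]=35>B[j]=26 take 26, j++
i=3 j=5: A[i]=35>B[j]=31 take 31, j++
i=3 j=6: A[i]=35>B[j]=33 take 33, j++
i=3 j=7: A[i]=35<=B[j]=35 take 35, i++
i=4 j=7: A[i]=37>B[j]=35 take 35, j++
i=4 j=8: B done, take A[i]=37, i++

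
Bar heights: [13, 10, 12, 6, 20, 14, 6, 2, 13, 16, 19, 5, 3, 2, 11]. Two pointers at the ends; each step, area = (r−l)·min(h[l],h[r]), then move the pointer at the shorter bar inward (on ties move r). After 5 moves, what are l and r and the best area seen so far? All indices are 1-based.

l=2, r=11, best area=154

[1,15] min(13,11)*14=154 best=154 * → r--
[1,14] min(13,2)*13=26 best=154 → r--
[1,13] min(13,3)*12=36 best=154 → r--
[1,12] min(13,5)*11=55 best=154 → r--
[1,11] min(13,19)*10=130 best=154 → l++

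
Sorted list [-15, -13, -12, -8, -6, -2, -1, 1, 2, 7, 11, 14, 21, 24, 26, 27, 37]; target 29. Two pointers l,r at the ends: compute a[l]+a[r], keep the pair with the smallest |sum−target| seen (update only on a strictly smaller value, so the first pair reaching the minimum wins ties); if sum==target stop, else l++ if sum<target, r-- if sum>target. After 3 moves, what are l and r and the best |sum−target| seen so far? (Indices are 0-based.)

l=0 r=16: -15+37=22 d=7 *, l++
l=1 r=16: -13+37=24 d=5 *, l++
l=2 r=16: -12+37=25 d=4 *, l++

l=3, r=16, best |Δ|=4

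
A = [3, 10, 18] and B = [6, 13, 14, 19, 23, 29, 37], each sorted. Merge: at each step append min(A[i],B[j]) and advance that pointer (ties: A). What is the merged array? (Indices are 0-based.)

i=0 j=0: A[i]=3<=B[j]=6 take 3, i++
i=1 j=0: A[i]=10>B[j]=6 take 6, j++
i=1 j=1: A[i]=10<=B[j]=13 take 10, i++
i=2 j=1: A[i]=18>B[j]=13 take 13, j++
i=2 j=2: A[i]=18>B[j]=14 take 14, j++
i=2 j=3: A[i]=18<=B[j]=19 take 18, i++
i=3 j=3: A done, take B[j]=19, j++
i=3 j=4: A done, take B[j]=23, j++
i=3 j=5: A done, take B[j]=29, j++
i=3 j=6: A done, take B[j]=37, j++

[3, 6, 10, 13, 14, 18, 19, 23, 29, 37]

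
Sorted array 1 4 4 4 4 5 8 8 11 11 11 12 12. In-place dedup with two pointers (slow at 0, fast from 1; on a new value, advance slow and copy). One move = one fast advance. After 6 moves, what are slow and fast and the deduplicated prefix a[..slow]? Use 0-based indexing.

slow=3, fast=7, prefix=[1, 4, 5, 8]

(s=0,f=1) a[fast]=4≠a[slow]=1 write a[1]=4 → slow++,fast++
(s=1,f=2) a[fast]=4=a[slow] dup → fast++
(s=1,f=3) a[fast]=4=a[slow] dup → fast++
(s=1,f=4) a[fast]=4=a[slow] dup → fast++
(s=1,f=5) a[fast]=5≠a[slow]=4 write a[2]=5 → slow++,fast++
(s=2,f=6) a[fast]=8≠a[slow]=5 write a[3]=8 → slow++,fast++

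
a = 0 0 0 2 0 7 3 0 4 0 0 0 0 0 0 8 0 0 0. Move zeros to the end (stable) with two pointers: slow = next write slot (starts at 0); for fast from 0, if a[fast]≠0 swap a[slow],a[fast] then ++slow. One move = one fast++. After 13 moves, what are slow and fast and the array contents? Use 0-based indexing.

slow=4, fast=13, a=[2, 7, 3, 4, 0, 0, 0, 0, 0, 0, 0, 0, 0, 0, 0, 8, 0, 0, 0]

(s=0,f=0) a[fast]=0 → fast++
(s=0,f=1) a[fast]=0 → fast++
(s=0,f=2) a[fast]=0 → fast++
(s=0,f=3) a[fast]=2≠0 swap→a[0]=2 → slow++,fast++
(s=1,f=4) a[fast]=0 → fast++
(s=1,f=5) a[fast]=7≠0 swap→a[1]=7 → slow++,fast++
(s=2,f=6) a[fast]=3≠0 swap→a[2]=3 → slow++,fast++
(s=3,f=7) a[fast]=0 → fast++
(s=3,f=8) a[fast]=4≠0 swap→a[3]=4 → slow++,fast++
(s=4,f=9) a[fast]=0 → fast++
(s=4,f=10) a[fast]=0 → fast++
(s=4,f=11) a[fast]=0 → fast++
(s=4,f=12) a[fast]=0 → fast++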